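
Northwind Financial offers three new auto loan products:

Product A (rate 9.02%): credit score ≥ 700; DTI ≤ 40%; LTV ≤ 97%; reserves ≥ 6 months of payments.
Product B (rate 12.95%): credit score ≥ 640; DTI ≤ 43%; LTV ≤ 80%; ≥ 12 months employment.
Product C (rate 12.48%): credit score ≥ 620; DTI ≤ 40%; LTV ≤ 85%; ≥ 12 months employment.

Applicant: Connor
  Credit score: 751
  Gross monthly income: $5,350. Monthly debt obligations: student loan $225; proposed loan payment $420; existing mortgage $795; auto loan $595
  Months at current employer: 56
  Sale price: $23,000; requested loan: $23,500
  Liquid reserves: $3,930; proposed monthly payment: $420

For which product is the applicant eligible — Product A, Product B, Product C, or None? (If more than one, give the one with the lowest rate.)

Total debts = (225 + 420 + 795 + 595) = 2,035; DTI = 2,035/5,350 = 38%.
LTV = 23,500/23,000 = 102.2%.
Reserves = 3,930/420 = 9.4 months.
Product A: score 751 ≥ 700; DTI 38% ≤ 40%; LTV 102.2% > 97%; reserves 9.4 ≥ 6 mo → does not qualify.
Product B: score 751 ≥ 640; DTI 38% ≤ 43%; LTV 102.2% > 80%; employment 56 ≥ 12 mo → does not qualify.
Product C: score 751 ≥ 620; DTI 38% ≤ 40%; LTV 102.2% > 85%; employment 56 ≥ 12 mo → does not qualify.

None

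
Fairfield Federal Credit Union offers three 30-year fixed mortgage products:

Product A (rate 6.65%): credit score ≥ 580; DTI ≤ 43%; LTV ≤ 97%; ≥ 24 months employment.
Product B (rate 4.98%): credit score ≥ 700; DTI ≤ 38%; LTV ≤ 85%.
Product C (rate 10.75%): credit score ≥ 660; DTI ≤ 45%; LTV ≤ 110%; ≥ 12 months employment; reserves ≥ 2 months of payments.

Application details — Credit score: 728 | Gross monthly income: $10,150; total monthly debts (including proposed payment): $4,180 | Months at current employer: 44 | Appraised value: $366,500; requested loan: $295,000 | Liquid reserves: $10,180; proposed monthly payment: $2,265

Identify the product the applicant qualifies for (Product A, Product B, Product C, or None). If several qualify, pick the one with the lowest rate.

DTI = 4,180/10,150 = 41.2%.
LTV = 295,000/366,500 = 80.5%.
Reserves = 10,180/2,265 = 4.5 months.
Product A: score 728 ≥ 580; DTI 41.2% ≤ 43%; LTV 80.5% ≤ 97%; employment 44 ≥ 24 mo → qualifies.
Product B: score 728 ≥ 700; DTI 41.2% > 38%; LTV 80.5% ≤ 85% → does not qualify.
Product C: score 728 ≥ 660; DTI 41.2% ≤ 45%; LTV 80.5% ≤ 110%; employment 44 ≥ 12 mo; reserves 4.5 ≥ 2 mo → qualifies.
Qualifying: Product A, Product C. Lowest rate is 6.65% → Product A.

Product A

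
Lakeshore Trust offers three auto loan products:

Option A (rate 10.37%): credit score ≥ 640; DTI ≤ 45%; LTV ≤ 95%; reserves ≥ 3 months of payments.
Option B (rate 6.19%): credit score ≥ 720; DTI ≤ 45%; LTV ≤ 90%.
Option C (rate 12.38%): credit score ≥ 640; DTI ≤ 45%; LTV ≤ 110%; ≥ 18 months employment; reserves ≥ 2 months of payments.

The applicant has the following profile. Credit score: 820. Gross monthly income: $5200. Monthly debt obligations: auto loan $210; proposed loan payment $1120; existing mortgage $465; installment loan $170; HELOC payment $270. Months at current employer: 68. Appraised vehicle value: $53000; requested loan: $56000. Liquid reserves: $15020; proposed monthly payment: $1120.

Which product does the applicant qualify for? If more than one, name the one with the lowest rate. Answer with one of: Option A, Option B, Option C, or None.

Total debts = (210 + 1,120 + 465 + 170 + 270) = 2,235; DTI = 2,235/5,200 = 43%.
LTV = 56,000/53,000 = 105.7%.
Reserves = 15,020/1,120 = 13.4 months.
Option A: score 820 ≥ 640; DTI 43% ≤ 45%; LTV 105.7% > 95%; reserves 13.4 ≥ 3 mo → does not qualify.
Option B: score 820 ≥ 720; DTI 43% ≤ 45%; LTV 105.7% > 90% → does not qualify.
Option C: score 820 ≥ 640; DTI 43% ≤ 45%; LTV 105.7% ≤ 110%; employment 68 ≥ 18 mo; reserves 13.4 ≥ 2 mo → qualifies.

Option C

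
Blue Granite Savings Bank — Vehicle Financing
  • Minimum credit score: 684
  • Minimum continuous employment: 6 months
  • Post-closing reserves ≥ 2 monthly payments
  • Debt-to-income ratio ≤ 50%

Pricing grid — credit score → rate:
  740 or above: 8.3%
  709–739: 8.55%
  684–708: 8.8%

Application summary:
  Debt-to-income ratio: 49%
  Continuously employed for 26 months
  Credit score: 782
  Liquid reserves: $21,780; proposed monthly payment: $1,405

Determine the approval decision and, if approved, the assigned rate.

Approved at 8.3%

Credit score 782 ≥ 684 (meets minimum)
Reserves = 21,780/1,405 = 15.5 months ≥ 2
DTI 49% ≤ 50%
Employment 26 ≥ 6 months
All requirements met. Score 782 falls in the 740 or above tier → 8.3%.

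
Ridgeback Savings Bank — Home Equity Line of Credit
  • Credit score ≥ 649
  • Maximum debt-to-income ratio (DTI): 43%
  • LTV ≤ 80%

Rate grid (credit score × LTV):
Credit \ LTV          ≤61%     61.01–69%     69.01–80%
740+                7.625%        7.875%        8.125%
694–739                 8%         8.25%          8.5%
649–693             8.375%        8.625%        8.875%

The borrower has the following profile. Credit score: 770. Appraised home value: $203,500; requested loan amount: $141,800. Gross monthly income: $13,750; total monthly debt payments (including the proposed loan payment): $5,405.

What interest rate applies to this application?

Credit score 770 ≥ 649; DTI = 5,405/13,750 = 39.3% ≤ 43%
Loan-to-value = 141,800/203,500 = 69.7% — pass (80% max)
Score 770 is in the 740+ band; LTV 69.7% is in the 69.01–80% band → 8.125%.

8.125%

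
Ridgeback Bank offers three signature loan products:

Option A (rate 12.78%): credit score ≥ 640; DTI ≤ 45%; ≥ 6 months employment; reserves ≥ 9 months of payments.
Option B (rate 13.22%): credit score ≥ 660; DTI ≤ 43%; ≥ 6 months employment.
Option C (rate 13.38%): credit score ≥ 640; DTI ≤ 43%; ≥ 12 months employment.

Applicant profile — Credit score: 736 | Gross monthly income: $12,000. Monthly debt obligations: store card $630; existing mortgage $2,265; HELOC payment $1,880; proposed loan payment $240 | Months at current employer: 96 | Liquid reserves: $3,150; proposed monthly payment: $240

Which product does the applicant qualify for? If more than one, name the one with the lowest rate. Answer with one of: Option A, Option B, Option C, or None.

Option A

Total debts = (630 + 2,265 + 1,880 + 240) = 5,015; DTI = 5,015/12,000 = 41.8%.
Reserves = 3,150/240 = 13.1 months.
Option A: score 736 ≥ 640; DTI 41.8% ≤ 45%; employment 96 ≥ 6 mo; reserves 13.1 ≥ 9 mo → qualifies.
Option B: score 736 ≥ 660; DTI 41.8% ≤ 43%; employment 96 ≥ 6 mo → qualifies.
Option C: score 736 ≥ 640; DTI 41.8% ≤ 43%; employment 96 ≥ 12 mo → qualifies.
Qualifying: Option A, Option B, Option C. Lowest rate is 12.78% → Option A.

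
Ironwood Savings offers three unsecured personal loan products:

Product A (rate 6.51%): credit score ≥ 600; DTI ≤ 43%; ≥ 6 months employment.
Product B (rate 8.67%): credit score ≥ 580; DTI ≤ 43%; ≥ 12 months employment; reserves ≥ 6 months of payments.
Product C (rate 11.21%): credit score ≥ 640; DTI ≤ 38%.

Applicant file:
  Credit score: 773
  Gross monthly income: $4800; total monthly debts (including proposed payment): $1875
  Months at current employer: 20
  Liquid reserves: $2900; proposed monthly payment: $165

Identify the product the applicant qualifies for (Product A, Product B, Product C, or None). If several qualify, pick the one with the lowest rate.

Product A

DTI = 1,875/4,800 = 39.1%.
Reserves = 2,900/165 = 17.6 months.
Product A: score 773 ≥ 600; DTI 39.1% ≤ 43%; employment 20 ≥ 6 mo → qualifies.
Product B: score 773 ≥ 580; DTI 39.1% ≤ 43%; employment 20 ≥ 12 mo; reserves 17.6 ≥ 6 mo → qualifies.
Product C: score 773 ≥ 640; DTI 39.1% > 38% → does not qualify.
Qualifying: Product A, Product B. Lowest rate is 6.51% → Product A.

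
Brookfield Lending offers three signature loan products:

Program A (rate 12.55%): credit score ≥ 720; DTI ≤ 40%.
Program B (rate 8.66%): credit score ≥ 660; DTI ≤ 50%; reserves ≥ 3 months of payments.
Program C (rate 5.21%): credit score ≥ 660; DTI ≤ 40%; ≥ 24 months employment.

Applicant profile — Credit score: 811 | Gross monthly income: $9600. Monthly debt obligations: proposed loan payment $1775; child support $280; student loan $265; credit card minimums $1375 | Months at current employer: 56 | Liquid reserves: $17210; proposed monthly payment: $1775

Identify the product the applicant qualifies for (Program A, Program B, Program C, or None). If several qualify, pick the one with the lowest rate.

Program C

Total debts = (1,775 + 280 + 265 + 1,375) = 3,695; DTI = 3,695/9,600 = 38.5%.
Reserves = 17,210/1,775 = 9.7 months.
Program A: score 811 ≥ 720; DTI 38.5% ≤ 40% → qualifies.
Program B: score 811 ≥ 660; DTI 38.5% ≤ 50%; reserves 9.7 ≥ 3 mo → qualifies.
Program C: score 811 ≥ 660; DTI 38.5% ≤ 40%; employment 56 ≥ 24 mo → qualifies.
Qualifying: Program A, Program B, Program C. Lowest rate is 5.21% → Program C.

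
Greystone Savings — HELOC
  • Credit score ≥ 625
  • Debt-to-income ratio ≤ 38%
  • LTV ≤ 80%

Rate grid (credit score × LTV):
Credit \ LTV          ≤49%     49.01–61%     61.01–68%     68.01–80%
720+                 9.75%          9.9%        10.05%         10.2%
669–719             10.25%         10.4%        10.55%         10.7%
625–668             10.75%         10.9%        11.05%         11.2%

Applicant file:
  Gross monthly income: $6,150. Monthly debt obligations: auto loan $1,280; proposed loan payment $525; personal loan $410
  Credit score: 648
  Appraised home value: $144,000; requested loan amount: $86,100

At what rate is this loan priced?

10.9%

Credit score 648 ≥ 625; Total monthly debts = (1,280 + 525 + 410) = 2,215. Debt-to-income = 2,215/6,150 = 36% — meets 38% limit
Loan-to-value = 86,100/144,000 = 59.8% — pass (80% max)
Credit 648 → row 625–668; LTV 59.8% → column 49.01–61%. Grid cell → 10.9%.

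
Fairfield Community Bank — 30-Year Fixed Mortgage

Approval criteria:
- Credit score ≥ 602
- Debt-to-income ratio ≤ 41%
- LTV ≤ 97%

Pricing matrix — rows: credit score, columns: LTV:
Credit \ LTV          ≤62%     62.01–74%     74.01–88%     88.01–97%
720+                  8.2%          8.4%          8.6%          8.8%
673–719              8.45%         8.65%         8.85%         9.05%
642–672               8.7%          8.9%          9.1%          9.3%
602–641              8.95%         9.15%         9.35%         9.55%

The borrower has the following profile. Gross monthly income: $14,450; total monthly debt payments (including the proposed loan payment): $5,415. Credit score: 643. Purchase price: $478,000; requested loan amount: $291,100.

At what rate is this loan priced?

8.7%

Credit score 643 ≥ 602; Debt-to-income = 5,415/14,450 = 37.5% — meets 41% limit
Loan-to-value = 291,100/478,000 = 60.9% — pass (97% max)
Score 643 is in the 642–672 band; LTV 60.9% is in the ≤62% band → 8.7%.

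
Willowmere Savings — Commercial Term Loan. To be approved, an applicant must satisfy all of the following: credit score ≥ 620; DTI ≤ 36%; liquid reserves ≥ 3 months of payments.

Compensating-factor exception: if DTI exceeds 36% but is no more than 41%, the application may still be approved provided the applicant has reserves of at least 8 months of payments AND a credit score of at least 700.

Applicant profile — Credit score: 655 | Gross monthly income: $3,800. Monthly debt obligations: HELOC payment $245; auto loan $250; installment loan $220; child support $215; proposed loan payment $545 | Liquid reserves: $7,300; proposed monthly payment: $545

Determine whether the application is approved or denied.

Credit score 655 ≥ 620 (meets base)
Total debts = (245 + 250 + 220 + 215 + 545) = 1,475. DTI = 1,475/3,800 = 38.8% > 36% — standard DTI limit exceeded.
Reserves = 7,300/545 = 13.4 months ≥ 3
DTI 38.8% is within the 36%–41% exception band; checking compensating factors.
Override check — reserves: 13.4 mo (ok); score: 655 (below 700).
Override conditions not both satisfied; exception does not apply.

Denied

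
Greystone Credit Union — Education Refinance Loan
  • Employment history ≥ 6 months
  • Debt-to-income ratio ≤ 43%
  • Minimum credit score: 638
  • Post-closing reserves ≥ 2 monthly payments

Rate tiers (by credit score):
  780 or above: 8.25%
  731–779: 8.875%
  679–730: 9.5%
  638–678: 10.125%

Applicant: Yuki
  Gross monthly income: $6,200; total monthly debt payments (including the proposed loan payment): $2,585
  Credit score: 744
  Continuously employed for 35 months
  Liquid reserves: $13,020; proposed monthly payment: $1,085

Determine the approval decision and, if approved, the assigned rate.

Approved at 8.875%

Credit score 744 ≥ 638 (meets minimum)
Debt-to-income = 2,585/6,200 = 41.7% — meets 43% limit
Liquid reserves cover 13,020/1,085 = 12.0 months — ≥ 2 required
Employment 35 ≥ 6 months
All requirements met. Score 744 falls in the 731–779 tier → 8.875%.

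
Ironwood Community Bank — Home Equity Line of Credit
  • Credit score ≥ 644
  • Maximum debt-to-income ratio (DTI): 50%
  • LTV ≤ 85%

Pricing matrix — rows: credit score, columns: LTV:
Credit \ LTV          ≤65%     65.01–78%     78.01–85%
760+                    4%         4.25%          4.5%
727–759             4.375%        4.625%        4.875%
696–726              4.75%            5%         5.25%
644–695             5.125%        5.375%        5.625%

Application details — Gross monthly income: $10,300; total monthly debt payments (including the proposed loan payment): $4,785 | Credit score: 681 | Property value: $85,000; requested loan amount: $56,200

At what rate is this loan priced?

5.375%

Credit score 681 ≥ 644; DTI = 4,785/10,300 = 46.5% ≤ 50%
LTV = 56,200/85,000 = 66.1% ≤ 85%
Credit 681 → row 644–695; LTV 66.1% → column 65.01–78%. Grid cell → 5.375%.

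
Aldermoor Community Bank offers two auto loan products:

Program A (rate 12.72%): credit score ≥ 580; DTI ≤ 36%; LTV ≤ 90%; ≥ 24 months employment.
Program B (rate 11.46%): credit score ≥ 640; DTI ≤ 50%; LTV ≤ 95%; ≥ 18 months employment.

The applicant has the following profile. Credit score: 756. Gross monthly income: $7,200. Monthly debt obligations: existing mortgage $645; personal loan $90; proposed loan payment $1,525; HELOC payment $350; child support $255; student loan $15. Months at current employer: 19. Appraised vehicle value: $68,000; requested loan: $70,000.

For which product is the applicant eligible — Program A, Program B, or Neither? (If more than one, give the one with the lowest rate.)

Neither

Total debts = (645 + 90 + 1,525 + 350 + 255 + 15) = 2,880; DTI = 2,880/7,200 = 40%.
LTV = 70,000/68,000 = 102.9%.
Program A: score 756 ≥ 580; DTI 40% > 36%; LTV 102.9% > 90%; employment 19 < 24 mo → does not qualify.
Program B: score 756 ≥ 640; DTI 40% ≤ 50%; LTV 102.9% > 95%; employment 19 ≥ 18 mo → does not qualify.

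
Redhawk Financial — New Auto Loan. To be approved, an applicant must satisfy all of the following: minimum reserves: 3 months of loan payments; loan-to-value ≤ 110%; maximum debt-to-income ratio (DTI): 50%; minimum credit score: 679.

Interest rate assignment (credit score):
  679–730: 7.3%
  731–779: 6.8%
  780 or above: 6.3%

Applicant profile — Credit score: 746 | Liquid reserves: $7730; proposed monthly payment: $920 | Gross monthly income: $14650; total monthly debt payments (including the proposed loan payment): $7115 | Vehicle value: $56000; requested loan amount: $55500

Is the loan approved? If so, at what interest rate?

Credit score 746 ≥ 679 (meets minimum)
Loan-to-value = 55,500/56,000 = 99.1% — pass (110% max)
DTI = 7,115/14,650 = 48.6% ≤ 50%
Reserves: 7,730 ÷ 920 = 8.4 months (meets 3-month minimum)
All requirements met. Score 746 falls in the 731–779 tier → 6.8%.

Approved at 6.8%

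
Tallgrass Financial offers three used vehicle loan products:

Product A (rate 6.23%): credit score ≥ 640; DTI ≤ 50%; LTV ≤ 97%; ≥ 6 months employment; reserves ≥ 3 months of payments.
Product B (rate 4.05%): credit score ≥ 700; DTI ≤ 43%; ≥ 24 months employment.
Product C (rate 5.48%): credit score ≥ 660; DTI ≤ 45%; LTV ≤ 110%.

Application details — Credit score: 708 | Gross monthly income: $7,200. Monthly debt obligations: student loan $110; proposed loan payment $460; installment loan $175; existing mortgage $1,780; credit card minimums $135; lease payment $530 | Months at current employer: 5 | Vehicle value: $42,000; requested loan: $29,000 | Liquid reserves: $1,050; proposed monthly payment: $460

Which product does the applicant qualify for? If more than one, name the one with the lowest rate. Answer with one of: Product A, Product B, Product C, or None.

Total debts = (110 + 460 + 175 + 1,780 + 135 + 530) = 3,190; DTI = 3,190/7,200 = 44.3%.
LTV = 29,000/42,000 = 69%.
Reserves = 1,050/460 = 2.3 months.
Product A: score 708 ≥ 640; DTI 44.3% ≤ 50%; LTV 69% ≤ 97%; employment 5 < 6 mo; reserves 2.3 < 3 mo → does not qualify.
Product B: score 708 ≥ 700; DTI 44.3% > 43%; employment 5 < 24 mo → does not qualify.
Product C: score 708 ≥ 660; DTI 44.3% ≤ 45%; LTV 69% ≤ 110% → qualifies.

Product C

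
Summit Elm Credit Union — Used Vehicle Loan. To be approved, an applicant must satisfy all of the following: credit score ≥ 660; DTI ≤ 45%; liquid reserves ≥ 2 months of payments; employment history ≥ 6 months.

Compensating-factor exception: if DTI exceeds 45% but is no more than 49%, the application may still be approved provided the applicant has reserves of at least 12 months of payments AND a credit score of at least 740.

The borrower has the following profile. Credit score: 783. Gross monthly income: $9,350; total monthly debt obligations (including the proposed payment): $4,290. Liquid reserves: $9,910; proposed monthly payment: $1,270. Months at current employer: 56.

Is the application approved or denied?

Credit score 783 ≥ 660 (meets base)
DTI: 4,290 ÷ 9,350 = 45.9%, over the 45% base limit.
Reserves: 9,910 ÷ 1,270 = 7.8 months (meets 2-month minimum)
Employment 56 ≥ 6 months
45.9% falls in the override range (45%–49%), so the compensating-factor test applies.
Override check — reserves: 7.8 mo (short of 12); score: 783 (ok).
Compensating-factor requirement not fully met.

Denied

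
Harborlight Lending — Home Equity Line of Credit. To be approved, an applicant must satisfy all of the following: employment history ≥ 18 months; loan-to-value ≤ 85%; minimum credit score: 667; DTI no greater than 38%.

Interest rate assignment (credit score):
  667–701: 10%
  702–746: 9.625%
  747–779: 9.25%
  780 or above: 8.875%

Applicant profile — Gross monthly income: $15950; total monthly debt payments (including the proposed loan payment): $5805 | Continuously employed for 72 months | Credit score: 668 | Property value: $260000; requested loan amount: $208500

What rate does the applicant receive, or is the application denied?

Approved at 10%

Credit score 668 ≥ 667 (meets minimum)
Employment 72 ≥ 18 months
LTV: 208,500 ÷ 260,000 = 80.2%, within 85% cap
DTI = 5,805/15,950 = 36.4% ≤ 38%
All requirements met. Score 668 falls in the 667–701 tier → 10%.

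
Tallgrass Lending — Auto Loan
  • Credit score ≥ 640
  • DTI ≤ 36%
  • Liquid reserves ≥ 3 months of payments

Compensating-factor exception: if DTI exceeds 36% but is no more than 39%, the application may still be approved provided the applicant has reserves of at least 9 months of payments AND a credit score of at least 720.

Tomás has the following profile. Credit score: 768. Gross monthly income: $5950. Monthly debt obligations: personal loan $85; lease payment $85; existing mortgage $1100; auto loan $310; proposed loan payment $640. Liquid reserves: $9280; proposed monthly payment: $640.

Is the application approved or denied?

Credit score 768 ≥ 640 (meets base)
Total debts = (85 + 85 + 1,100 + 310 + 640) = 2,220. DTI = 2,220/5,950 = 37.3% > 36% — standard DTI limit exceeded.
Liquid reserves cover 9,280/640 = 14.5 months — ≥ 3 required
DTI 37.3% is within the 36%–39% exception band; checking compensating factors.
Reserves 14.5 ≥ 9 months; credit score 768 ≥ 720.
Both compensating conditions met → exception applies.

Approved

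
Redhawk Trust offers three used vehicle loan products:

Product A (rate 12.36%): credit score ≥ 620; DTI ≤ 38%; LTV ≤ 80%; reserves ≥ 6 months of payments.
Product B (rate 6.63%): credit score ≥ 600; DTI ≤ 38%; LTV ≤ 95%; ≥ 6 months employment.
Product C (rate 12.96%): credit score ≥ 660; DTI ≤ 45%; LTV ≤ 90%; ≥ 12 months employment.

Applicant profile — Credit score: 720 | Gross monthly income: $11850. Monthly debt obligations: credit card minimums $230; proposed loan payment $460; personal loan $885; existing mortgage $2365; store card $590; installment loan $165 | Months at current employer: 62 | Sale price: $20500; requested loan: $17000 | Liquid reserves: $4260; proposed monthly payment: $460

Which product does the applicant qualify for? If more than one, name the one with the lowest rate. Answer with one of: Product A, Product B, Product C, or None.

Total debts = (230 + 460 + 885 + 2,365 + 590 + 165) = 4,695; DTI = 4,695/11,850 = 39.6%.
LTV = 17,000/20,500 = 82.9%.
Reserves = 4,260/460 = 9.3 months.
Product A: score 720 ≥ 620; DTI 39.6% > 38%; LTV 82.9% > 80%; reserves 9.3 ≥ 6 mo → does not qualify.
Product B: score 720 ≥ 600; DTI 39.6% > 38%; LTV 82.9% ≤ 95%; employment 62 ≥ 6 mo → does not qualify.
Product C: score 720 ≥ 660; DTI 39.6% ≤ 45%; LTV 82.9% ≤ 90%; employment 62 ≥ 12 mo → qualifies.

Product C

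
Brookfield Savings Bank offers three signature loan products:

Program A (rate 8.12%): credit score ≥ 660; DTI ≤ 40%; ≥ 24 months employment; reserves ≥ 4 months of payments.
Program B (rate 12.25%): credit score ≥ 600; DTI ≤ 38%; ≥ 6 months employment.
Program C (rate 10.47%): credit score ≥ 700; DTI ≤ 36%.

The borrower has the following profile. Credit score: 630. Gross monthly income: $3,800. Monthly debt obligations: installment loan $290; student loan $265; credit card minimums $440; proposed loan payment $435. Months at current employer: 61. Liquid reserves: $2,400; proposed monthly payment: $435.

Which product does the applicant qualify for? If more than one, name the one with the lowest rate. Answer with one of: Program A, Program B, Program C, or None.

Total debts = (290 + 265 + 440 + 435) = 1,430; DTI = 1,430/3,800 = 37.6%.
Reserves = 2,400/435 = 5.5 months.
Program A: score 630 < 660; DTI 37.6% ≤ 40%; employment 61 ≥ 24 mo; reserves 5.5 ≥ 4 mo → does not qualify.
Program B: score 630 ≥ 600; DTI 37.6% ≤ 38%; employment 61 ≥ 6 mo → qualifies.
Program C: score 630 < 700; DTI 37.6% > 36% → does not qualify.

Program B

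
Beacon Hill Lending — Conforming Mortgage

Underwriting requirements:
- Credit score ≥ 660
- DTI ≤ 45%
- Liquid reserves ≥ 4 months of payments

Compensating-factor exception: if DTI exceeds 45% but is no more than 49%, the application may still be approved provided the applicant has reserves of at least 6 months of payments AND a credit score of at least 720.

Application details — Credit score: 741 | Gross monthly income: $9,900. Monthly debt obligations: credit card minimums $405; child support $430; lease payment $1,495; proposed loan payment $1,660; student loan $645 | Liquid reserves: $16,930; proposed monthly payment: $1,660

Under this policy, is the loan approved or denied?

Credit score 741 ≥ 660 (meets base)
Total debts = (405 + 430 + 1,495 + 1,660 + 645) = 4,635. DTI = 4,635/9,900 = 46.8% > 45% — standard DTI limit exceeded.
Liquid reserves cover 16,930/1,660 = 10.2 months — ≥ 4 required
DTI 46.8% is within the 45%–49% exception band; checking compensating factors.
Reserves 10.2 ≥ 6 months; credit score 741 ≥ 720.
Both override conditions satisfied; DTI exception granted.

Approved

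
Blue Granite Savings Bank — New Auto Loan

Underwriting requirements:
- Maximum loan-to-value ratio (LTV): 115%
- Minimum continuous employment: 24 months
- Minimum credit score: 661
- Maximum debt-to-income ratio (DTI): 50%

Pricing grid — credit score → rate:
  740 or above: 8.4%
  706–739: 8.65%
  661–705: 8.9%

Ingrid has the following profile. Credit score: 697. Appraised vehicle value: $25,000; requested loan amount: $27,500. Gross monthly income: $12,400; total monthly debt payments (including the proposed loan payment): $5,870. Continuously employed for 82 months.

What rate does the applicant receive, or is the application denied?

Credit score 697 ≥ 661 (meets minimum)
Debt-to-income = 5,870/12,400 = 47.3% — meets 50% limit
LTV: 27,500 ÷ 25,000 = 110%, within 115% cap
Employment 82 ≥ 24 months
All requirements met. Score 697 falls in the 661–705 tier → 8.9%.

Approved at 8.9%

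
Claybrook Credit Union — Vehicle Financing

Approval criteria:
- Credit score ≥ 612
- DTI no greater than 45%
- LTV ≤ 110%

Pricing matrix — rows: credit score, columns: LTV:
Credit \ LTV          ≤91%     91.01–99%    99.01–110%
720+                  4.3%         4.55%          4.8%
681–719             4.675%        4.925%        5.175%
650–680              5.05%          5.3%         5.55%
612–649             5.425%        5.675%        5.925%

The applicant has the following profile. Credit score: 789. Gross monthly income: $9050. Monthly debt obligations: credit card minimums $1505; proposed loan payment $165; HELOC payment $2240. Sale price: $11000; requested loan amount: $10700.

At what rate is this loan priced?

Credit score 789 ≥ 612; Total monthly debts = (1,505 + 165 + 2,240) = 3,910. Debt-to-income = 3,910/9,050 = 43.2% — meets 45% limit
Loan-to-value = 10,700/11,000 = 97.3% — pass (110% max)
Row: 789 falls in 720+. Column: 97.3% falls in 91.01–99%. Rate = 4.55%.

4.55%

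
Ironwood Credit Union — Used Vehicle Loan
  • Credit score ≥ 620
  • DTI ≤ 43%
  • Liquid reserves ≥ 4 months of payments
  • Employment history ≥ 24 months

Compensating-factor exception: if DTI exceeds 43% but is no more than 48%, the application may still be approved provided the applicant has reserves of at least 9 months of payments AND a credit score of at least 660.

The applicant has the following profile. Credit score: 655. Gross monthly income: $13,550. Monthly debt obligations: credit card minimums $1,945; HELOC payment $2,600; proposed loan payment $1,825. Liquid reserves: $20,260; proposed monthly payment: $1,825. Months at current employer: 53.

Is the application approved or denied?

Credit score 655 ≥ 620 (meets base)
Total debts = (1,945 + 2,600 + 1,825) = 6,370. DTI = 6,370/13,550 = 47% > 43% — standard DTI limit exceeded.
Reserves = 20,260/1,825 = 11.1 months ≥ 4
Employment 53 ≥ 24 months
47% falls in the override range (43%–48%), so the compensating-factor test applies.
Override check — reserves: 11.1 mo (ok); score: 655 (below 660).
Override conditions not both satisfied; exception does not apply.

Denied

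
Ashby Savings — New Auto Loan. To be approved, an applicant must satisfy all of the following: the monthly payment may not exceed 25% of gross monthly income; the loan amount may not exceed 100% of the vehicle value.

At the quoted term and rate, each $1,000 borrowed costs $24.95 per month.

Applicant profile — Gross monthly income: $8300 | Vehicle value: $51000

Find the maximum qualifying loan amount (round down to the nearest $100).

$51,000

Payment cap: 25% × $8,300 = $2,075/month.
At $24.95 per $1,000, that supports 2,075/24.95 × 1,000 ≈ $83,166 → $83,100.
LTV cap: 100% × $51,000 = $51,000 → $51,000.
Binding constraint: loan-to-value.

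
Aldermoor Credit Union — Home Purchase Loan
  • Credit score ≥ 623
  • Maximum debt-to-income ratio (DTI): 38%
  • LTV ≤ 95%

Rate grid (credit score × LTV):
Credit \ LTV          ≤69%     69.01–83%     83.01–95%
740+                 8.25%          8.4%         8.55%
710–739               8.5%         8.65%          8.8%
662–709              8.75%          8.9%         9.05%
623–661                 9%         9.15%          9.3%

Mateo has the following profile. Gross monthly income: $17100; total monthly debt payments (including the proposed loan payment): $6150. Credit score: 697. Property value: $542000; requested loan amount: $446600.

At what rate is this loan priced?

Credit score 697 ≥ 623; Debt-to-income = 6,150/17,100 = 36% — meets 38% limit
LTV = 446,600/542,000 = 82.4% ≤ 95%
Score 697 is in the 662–709 band; LTV 82.4% is in the 69.01–83% band → 8.9%.

8.9%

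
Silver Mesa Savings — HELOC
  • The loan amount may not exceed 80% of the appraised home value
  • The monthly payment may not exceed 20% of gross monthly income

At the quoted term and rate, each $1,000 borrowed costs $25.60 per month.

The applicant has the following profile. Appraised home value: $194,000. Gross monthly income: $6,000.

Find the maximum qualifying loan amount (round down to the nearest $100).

Payment cap: 20% × $6,000 = $1,200/month.
At $25.60 per $1,000, that supports 1,200/25.60 × 1,000 ≈ $46,875 → $46,800.
LTV cap: 80% × $194,000 = $155,200 → $155,200.
Binding constraint: payment-to-income.

$46,800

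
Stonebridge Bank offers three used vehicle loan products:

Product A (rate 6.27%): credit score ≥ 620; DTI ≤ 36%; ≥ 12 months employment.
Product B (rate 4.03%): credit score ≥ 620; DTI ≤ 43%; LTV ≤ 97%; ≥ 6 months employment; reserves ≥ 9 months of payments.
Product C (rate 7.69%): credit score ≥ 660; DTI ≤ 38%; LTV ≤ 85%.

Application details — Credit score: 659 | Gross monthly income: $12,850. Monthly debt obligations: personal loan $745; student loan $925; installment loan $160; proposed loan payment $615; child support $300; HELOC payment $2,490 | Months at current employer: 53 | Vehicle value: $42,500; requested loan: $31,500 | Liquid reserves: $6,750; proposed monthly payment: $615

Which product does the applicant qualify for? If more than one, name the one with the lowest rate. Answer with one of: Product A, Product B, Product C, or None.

Product B

Total debts = (745 + 925 + 160 + 615 + 300 + 2,490) = 5,235; DTI = 5,235/12,850 = 40.7%.
LTV = 31,500/42,500 = 74.1%.
Reserves = 6,750/615 = 11.0 months.
Product A: score 659 ≥ 620; DTI 40.7% > 36%; employment 53 ≥ 12 mo → does not qualify.
Product B: score 659 ≥ 620; DTI 40.7% ≤ 43%; LTV 74.1% ≤ 97%; employment 53 ≥ 6 mo; reserves 11.0 ≥ 9 mo → qualifies.
Product C: score 659 < 660; DTI 40.7% > 38%; LTV 74.1% ≤ 85% → does not qualify.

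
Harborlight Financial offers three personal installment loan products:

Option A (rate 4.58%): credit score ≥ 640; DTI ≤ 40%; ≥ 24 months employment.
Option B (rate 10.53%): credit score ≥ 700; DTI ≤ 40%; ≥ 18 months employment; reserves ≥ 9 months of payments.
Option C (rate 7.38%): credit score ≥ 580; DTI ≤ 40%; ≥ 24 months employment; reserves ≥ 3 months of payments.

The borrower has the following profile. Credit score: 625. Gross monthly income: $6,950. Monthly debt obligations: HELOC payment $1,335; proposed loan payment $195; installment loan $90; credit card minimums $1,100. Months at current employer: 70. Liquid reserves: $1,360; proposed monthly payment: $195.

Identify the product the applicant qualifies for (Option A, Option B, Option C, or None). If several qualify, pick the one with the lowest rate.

Total debts = (1,335 + 195 + 90 + 1,100) = 2,720; DTI = 2,720/6,950 = 39.1%.
Reserves = 1,360/195 = 7.0 months.
Option A: score 625 < 640; DTI 39.1% ≤ 40%; employment 70 ≥ 24 mo → does not qualify.
Option B: score 625 < 700; DTI 39.1% ≤ 40%; employment 70 ≥ 18 mo; reserves 7.0 < 9 mo → does not qualify.
Option C: score 625 ≥ 580; DTI 39.1% ≤ 40%; employment 70 ≥ 24 mo; reserves 7.0 ≥ 3 mo → qualifies.

Option C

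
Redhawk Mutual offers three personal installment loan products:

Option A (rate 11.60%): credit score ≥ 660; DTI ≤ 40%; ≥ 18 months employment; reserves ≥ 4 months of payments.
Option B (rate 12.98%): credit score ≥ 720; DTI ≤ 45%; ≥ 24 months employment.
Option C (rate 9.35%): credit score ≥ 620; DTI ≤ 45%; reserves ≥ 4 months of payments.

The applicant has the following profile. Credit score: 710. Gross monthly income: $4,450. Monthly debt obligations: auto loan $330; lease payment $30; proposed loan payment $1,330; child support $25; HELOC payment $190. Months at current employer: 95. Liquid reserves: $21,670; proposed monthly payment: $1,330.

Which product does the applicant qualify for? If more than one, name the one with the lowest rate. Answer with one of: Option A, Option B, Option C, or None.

Total debts = (330 + 30 + 1,330 + 25 + 190) = 1,905; DTI = 1,905/4,450 = 42.8%.
Reserves = 21,670/1,330 = 16.3 months.
Option A: score 710 ≥ 660; DTI 42.8% > 40%; employment 95 ≥ 18 mo; reserves 16.3 ≥ 4 mo → does not qualify.
Option B: score 710 < 720; DTI 42.8% ≤ 45%; employment 95 ≥ 24 mo → does not qualify.
Option C: score 710 ≥ 620; DTI 42.8% ≤ 45%; reserves 16.3 ≥ 4 mo → qualifies.

Option C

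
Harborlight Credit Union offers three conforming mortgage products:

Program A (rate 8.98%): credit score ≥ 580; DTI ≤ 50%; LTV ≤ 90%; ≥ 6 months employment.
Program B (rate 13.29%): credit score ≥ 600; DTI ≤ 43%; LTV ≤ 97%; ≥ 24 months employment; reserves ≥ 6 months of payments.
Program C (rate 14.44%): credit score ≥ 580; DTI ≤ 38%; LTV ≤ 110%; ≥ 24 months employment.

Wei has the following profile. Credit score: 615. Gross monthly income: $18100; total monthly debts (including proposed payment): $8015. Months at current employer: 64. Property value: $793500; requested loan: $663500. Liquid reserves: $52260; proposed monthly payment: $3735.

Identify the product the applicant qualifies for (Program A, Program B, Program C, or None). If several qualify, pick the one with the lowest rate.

Program A

DTI = 8,015/18,100 = 44.3%.
LTV = 663,500/793,500 = 83.6%.
Reserves = 52,260/3,735 = 14.0 months.
Program A: score 615 ≥ 580; DTI 44.3% ≤ 50%; LTV 83.6% ≤ 90%; employment 64 ≥ 6 mo → qualifies.
Program B: score 615 ≥ 600; DTI 44.3% > 43%; LTV 83.6% ≤ 97%; employment 64 ≥ 24 mo; reserves 14.0 ≥ 6 mo → does not qualify.
Program C: score 615 ≥ 580; DTI 44.3% > 38%; LTV 83.6% ≤ 110%; employment 64 ≥ 24 mo → does not qualify.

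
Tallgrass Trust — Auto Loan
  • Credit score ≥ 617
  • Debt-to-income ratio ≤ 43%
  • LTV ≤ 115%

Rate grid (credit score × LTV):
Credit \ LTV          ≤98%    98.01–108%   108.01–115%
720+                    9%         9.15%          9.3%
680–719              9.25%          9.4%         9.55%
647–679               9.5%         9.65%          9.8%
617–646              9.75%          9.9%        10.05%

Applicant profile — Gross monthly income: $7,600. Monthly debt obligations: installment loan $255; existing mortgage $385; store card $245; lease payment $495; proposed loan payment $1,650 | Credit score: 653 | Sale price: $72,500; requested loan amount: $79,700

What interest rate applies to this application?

Credit score 653 ≥ 617; Total monthly debts = (255 + 385 + 245 + 495 + 1,650) = 3,030. DTI = 3,030/7,600 = 39.9% ≤ 43%
LTV = 79,700/72,500 = 109.9% ≤ 115%
Row: 653 falls in 647–679. Column: 109.9% falls in 108.01–115%. Rate = 9.8%.

9.8%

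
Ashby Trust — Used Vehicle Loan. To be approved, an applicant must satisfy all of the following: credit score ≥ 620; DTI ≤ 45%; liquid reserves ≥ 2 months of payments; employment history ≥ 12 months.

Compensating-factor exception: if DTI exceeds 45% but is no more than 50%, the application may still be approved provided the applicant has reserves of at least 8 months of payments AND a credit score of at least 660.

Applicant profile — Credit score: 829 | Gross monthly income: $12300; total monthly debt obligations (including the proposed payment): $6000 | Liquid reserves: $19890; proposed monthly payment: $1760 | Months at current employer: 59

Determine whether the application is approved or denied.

Credit score 829 ≥ 620 (meets base)
DTI = 6,000/12,300 = 48.8% > 45% — standard DTI limit exceeded.
Reserves: 19,890 ÷ 1,760 = 11.3 months (meets 2-month minimum)
Employment 59 ≥ 12 months
DTI 48.8% is within the 45%–50% exception band; checking compensating factors.
Override check — reserves: 11.3 mo (ok); score: 829 (ok).
Both compensating conditions met → exception applies.

Approved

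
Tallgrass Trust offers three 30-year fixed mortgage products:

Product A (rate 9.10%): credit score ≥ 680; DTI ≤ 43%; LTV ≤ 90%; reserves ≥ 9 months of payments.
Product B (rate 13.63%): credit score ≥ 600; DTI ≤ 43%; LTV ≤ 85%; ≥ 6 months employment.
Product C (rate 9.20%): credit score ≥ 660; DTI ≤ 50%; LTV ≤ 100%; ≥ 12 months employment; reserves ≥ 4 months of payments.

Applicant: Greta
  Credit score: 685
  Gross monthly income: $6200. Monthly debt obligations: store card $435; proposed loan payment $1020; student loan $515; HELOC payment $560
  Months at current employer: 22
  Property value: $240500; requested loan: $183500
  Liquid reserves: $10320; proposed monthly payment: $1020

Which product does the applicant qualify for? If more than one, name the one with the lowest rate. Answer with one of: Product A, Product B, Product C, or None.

Product A

Total debts = (435 + 1,020 + 515 + 560) = 2,530; DTI = 2,530/6,200 = 40.8%.
LTV = 183,500/240,500 = 76.3%.
Reserves = 10,320/1,020 = 10.1 months.
Product A: score 685 ≥ 680; DTI 40.8% ≤ 43%; LTV 76.3% ≤ 90%; reserves 10.1 ≥ 9 mo → qualifies.
Product B: score 685 ≥ 600; DTI 40.8% ≤ 43%; LTV 76.3% ≤ 85%; employment 22 ≥ 6 mo → qualifies.
Product C: score 685 ≥ 660; DTI 40.8% ≤ 50%; LTV 76.3% ≤ 100%; employment 22 ≥ 12 mo; reserves 10.1 ≥ 4 mo → qualifies.
Qualifying: Product A, Product B, Product C. Lowest rate is 9.10% → Product A.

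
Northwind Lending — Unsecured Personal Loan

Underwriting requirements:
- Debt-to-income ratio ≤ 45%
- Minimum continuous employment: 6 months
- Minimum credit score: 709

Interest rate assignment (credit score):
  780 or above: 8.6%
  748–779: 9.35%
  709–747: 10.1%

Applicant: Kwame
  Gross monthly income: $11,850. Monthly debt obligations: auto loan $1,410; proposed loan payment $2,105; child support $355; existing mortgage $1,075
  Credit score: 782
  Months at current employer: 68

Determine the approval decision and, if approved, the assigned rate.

Approved at 8.6%

Credit score 782 ≥ 709 (meets minimum)
Employment 68 ≥ 6 months
Total monthly debts = (1,410 + 2,105 + 355 + 1,075) = 4,945. DTI: 4,945 ÷ 11,850 = 41.7%, within the 45% cap
All requirements met. Score 782 falls in the 780 or above tier → 8.6%.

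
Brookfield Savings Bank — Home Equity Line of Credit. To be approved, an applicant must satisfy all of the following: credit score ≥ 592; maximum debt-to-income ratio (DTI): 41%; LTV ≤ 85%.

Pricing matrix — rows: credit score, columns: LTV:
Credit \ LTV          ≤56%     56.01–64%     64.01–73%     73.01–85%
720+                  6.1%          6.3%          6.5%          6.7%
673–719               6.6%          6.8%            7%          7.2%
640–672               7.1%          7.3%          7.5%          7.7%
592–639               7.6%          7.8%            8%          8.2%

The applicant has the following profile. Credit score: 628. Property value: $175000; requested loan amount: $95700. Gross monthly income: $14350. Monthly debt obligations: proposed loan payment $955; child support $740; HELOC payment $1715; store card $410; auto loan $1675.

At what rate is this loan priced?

Credit score 628 ≥ 592; Total monthly debts = (955 + 740 + 1,715 + 410 + 1,675) = 5,495. DTI: 5,495 ÷ 14,350 = 38.3%, within the 41% cap
Loan-to-value = 95,700/175,000 = 54.7% — pass (85% max)
Score 628 is in the 592–639 band; LTV 54.7% is in the ≤56% band → 7.6%.

7.6%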